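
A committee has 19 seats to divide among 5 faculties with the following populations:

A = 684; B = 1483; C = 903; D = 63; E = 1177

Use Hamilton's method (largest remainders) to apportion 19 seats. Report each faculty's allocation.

A 3; B 7; C 4; D 0; E 5

Total 4310; standard divisor 4310/19 ≈ 226.842.
Standard quotas: A 3.015, B 6.538, C 3.981, D 0.278, E 5.189.
Lower quotas: A 3, B 6, C 3, D 0, E 5 (sum 17, leaving 2 seats).
Remainders in descending order: C 0.981, B 0.538, D 0.278, E 0.189, A 0.015.
Largest remainders: C, B receive the extra seats.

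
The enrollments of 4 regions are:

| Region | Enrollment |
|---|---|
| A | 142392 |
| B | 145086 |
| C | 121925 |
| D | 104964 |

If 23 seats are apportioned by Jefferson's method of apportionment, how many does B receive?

Standard divisor 514367/23 ≈ 22363.783; standard quotas: A 6.367, B 6.488, C 5.452, D 4.693.
Rounding down gives 6, 6, 5, 4 = 21 seats, so the divisor must be adjusted.
With modified divisor 20500: modified quotas A 6.946, B 7.077, C 5.948, D 5.120.
Rounding down: A 6, B 7, C 5, D 5 (total 23).
B receives 7.

7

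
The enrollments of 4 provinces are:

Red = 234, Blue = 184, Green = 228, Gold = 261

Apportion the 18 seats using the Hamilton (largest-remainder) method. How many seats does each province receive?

Red 5, Blue 4, Green 4, Gold 5

Total 907; standard divisor 907/18 ≈ 50.389.
Standard quotas: Red 4.644, Blue 3.652, Green 4.525, Gold 5.180.
Lower quotas: Red 4, Blue 3, Green 4, Gold 5 (sum 16, leaving 2 seats).
Remainders in descending order: Blue 0.652, Red 0.644, Green 0.525, Gold 0.180.
The surplus seats go to Blue, Red.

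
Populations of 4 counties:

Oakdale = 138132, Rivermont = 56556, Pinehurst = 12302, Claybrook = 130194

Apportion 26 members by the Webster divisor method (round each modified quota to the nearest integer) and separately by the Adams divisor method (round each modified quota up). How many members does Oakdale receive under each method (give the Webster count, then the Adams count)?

11 and 10

Webster: Oakdale 11, Rivermont 4, Pinehurst 1, Claybrook 10.
Adams: Oakdale 10, Rivermont 5, Pinehurst 1, Claybrook 10.
Oakdale gets 11 under Webster and 10 under Adams.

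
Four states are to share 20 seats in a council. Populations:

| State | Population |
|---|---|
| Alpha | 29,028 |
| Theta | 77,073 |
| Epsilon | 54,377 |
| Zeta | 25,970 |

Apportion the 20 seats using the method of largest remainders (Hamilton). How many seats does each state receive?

Alpha: 3, Theta: 8, Epsilon: 6, Zeta: 3

The standard divisor is 186448/20 ≈ 9322.4.
Standard quotas: Alpha 3.1138, Theta 8.2675, Epsilon 5.8329, Zeta 2.7858.
Lower quotas: Alpha 3, Theta 8, Epsilon 5, Zeta 2 (sum 18, leaving 2 seats).
Remainders in descending order: Epsilon 0.8329, Zeta 0.7858, Theta 0.2675, Alpha 0.1138.
The surplus seats go to Epsilon, Zeta.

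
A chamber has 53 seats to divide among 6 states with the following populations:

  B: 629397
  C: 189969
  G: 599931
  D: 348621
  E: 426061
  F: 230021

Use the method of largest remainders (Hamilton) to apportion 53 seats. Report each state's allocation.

The standard divisor is 2424000/53 ≈ 45735.849.
Standard quotas: B 13.7616, C 4.1536, G 13.1173, D 7.6225, E 9.3157, F 5.0293.
Lower quotas: B 13, C 4, G 13, D 7, E 9, F 5 (sum 51, leaving 2 seats).
Remainders in descending order: B 0.7616, D 0.6225, E 0.3157, C 0.1536, G 0.1173, F 0.0293.
Largest remainders: B, D receive the extra seats.

B 14, C 4, G 13, D 8, E 9, F 5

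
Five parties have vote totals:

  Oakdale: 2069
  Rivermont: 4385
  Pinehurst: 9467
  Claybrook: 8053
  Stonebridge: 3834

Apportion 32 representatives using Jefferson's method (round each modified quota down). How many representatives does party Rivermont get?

5

Standard divisor 27808/32 ≈ 869; standard quotas: Oakdale 2.381, Rivermont 5.046, Pinehurst 10.894, Claybrook 9.267, Stonebridge 4.412.
Rounding down gives 2, 5, 10, 9, 4 = 30 seats, so the divisor must be adjusted.
With modified divisor 800: modified quotas Oakdale 2.586, Rivermont 5.481, Pinehurst 11.834, Claybrook 10.066, Stonebridge 4.793.
Rounding down: Oakdale 2, Rivermont 5, Pinehurst 11, Claybrook 10, Stonebridge 4 (total 32).
Rivermont receives 5.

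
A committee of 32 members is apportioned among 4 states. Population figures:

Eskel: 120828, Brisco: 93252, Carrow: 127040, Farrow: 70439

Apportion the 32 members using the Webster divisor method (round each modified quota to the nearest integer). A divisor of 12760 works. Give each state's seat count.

Eskel: 9, Brisco: 7, Carrow: 10, Farrow: 6

With modified divisor 12760: modified quotas Eskel 9.469, Brisco 7.308, Carrow 9.956, Farrow 5.520.
Rounding to the nearest integer: Eskel 9, Brisco 7, Carrow 10, Farrow 6 (total 32).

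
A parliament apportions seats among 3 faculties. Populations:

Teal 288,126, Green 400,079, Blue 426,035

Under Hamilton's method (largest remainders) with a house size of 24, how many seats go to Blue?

The standard divisor is 1114240/24 ≈ 46426.667.
Standard quotas: Teal 6.2060, Green 8.6174, Blue 9.1765.
Lower quotas: Teal 6, Green 8, Blue 9 (sum 23, leaving 1 seat).
Remainders in descending order: Green 0.6174, Teal 0.2060, Blue 0.1765.
Largest remainder: Green receives the extra seat.
Blue receives 9.

9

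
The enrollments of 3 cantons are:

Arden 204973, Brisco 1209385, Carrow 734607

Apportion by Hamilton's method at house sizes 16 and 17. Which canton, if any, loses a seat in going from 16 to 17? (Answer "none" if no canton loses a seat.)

At 16 seats: Arden 2, Brisco 9, Carrow 5.
At 17 seats: Arden 2, Brisco 9, Carrow 6.
No canton's allocation decreased.

none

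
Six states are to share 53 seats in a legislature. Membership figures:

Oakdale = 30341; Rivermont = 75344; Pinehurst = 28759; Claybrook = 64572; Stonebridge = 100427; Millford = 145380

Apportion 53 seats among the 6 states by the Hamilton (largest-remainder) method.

The standard divisor is 444823/53 ≈ 8392.887.
Standard quotas: Oakdale 3.6151, Rivermont 8.9771, Pinehurst 3.4266, Claybrook 7.6937, Stonebridge 11.9657, Millford 17.3218.
Lower quotas: Oakdale 3, Rivermont 8, Pinehurst 3, Claybrook 7, Stonebridge 11, Millford 17 (sum 49, leaving 4 seats).
Remainders in descending order: Rivermont 0.9771, Stonebridge 0.9657, Claybrook 0.6937, Oakdale 0.6151, Pinehurst 0.4266, Millford 0.3218.
Largest remainders: Rivermont, Stonebridge, Claybrook, Oakdale receive the extra seats.

Oakdale=4, Rivermont=9, Pinehurst=3, Claybrook=8, Stonebridge=12, Millford=17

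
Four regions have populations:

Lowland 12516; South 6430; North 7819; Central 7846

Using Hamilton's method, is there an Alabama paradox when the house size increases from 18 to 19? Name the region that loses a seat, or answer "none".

At 18 seats: Lowland 7, South 3, North 4, Central 4.
At 19 seats: Lowland 7, South 4, North 4, Central 4.
No region's allocation decreased.

none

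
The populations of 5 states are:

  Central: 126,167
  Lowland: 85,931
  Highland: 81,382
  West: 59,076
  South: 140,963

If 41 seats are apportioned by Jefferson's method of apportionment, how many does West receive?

Standard divisor 493519/41 ≈ 12037.049; standard quotas: Central 10.482, Lowland 7.139, Highland 6.761, West 4.908, South 11.711.
Rounding down gives 10, 7, 6, 4, 11 = 38 seats, so the divisor must be adjusted.
With modified divisor 11500: modified quotas Central 10.971, Lowland 7.472, Highland 7.077, West 5.137, South 12.258.
Rounding down: Central 10, Lowland 7, Highland 7, West 5, South 12 (total 41).
West receives 5.

5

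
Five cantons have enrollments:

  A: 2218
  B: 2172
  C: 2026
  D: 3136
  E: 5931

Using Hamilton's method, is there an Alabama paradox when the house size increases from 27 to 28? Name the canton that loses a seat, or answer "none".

At 27 seats: A 4, B 4, C 4, D 5, E 10.
At 28 seats: A 4, B 4, C 3, D 6, E 11.
C drops from 4 to 3.

C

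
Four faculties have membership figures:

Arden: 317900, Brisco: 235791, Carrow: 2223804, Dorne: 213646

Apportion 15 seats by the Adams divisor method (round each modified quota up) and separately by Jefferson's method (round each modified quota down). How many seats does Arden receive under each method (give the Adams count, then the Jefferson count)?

2 and 1

Adams: Arden 2, Brisco 2, Carrow 10, Dorne 1.
Jefferson: Arden 1, Brisco 1, Carrow 12, Dorne 1.
Arden gets 2 under Adams and 1 under Jefferson.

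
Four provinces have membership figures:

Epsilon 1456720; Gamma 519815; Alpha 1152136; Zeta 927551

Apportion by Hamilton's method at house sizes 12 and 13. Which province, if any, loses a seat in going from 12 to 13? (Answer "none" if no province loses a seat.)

Gamma

At 12 seats: Epsilon 4, Gamma 2, Alpha 3, Zeta 3.
At 13 seats: Epsilon 5, Gamma 1, Alpha 4, Zeta 3.
Gamma drops from 2 to 1.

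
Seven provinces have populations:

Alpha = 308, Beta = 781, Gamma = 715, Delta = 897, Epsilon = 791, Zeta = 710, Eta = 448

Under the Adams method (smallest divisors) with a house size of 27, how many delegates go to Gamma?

Standard divisor 4650/27 ≈ 172.222; standard quotas: Alpha 1.788, Beta 4.535, Gamma 4.152, Delta 5.208, Epsilon 4.593, Zeta 4.123, Eta 2.601.
Rounding up gives 2, 5, 5, 6, 5, 5, 3 = 31 seats, so the divisor must be adjusted.
With modified divisor 196.5: modified quotas Alpha 1.567, Beta 3.975, Gamma 3.639, Delta 4.565, Epsilon 4.025, Zeta 3.613, Eta 2.280.
Rounding up: Alpha 2, Beta 4, Gamma 4, Delta 5, Epsilon 5, Zeta 4, Eta 3 (total 27).
Gamma receives 4.

4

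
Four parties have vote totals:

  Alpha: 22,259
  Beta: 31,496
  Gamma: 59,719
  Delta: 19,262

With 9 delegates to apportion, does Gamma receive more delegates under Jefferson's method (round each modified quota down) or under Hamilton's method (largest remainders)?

Jefferson: Alpha 1, Beta 2, Gamma 5, Delta 1.
Hamilton: Alpha 2, Beta 2, Gamma 4, Delta 1.
Gamma gets 5 under Jefferson and 4 under Hamilton.

Jefferson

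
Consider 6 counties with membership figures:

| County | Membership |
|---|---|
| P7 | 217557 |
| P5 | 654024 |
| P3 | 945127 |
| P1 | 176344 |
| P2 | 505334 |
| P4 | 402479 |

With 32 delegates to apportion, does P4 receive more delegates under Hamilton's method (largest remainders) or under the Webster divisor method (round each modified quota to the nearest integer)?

Hamilton: P7 2, P5 7, P3 10, P1 2, P2 6, P4 5.
Webster: P7 2, P5 7, P3 11, P1 2, P2 6, P4 4.
P4 gets 5 under Hamilton and 4 under Webster.

Hamilton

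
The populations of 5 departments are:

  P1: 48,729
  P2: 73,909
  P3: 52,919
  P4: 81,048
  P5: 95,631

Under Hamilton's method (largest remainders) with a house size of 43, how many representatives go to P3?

6

The standard divisor is 352236/43 ≈ 8191.535.
Standard quotas: P1 5.9487, P2 9.0226, P3 6.4602, P4 9.8941, P5 11.6744.
Lower quotas: P1 5, P2 9, P3 6, P4 9, P5 11 (sum 40, leaving 3 seats).
Remainders in descending order: P1 0.9487, P4 0.8941, P5 0.6744, P3 0.4602, P2 0.0226.
The surplus seats go to P1, P4, P5.
P3 receives 6.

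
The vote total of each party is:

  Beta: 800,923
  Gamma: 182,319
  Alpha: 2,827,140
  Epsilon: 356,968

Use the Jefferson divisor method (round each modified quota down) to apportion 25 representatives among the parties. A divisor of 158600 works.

With modified divisor 158600: modified quotas Beta 5.050, Gamma 1.150, Alpha 17.826, Epsilon 2.251.
Rounding down: Beta 5, Gamma 1, Alpha 17, Epsilon 2 (total 25).

Beta 5; Gamma 1; Alpha 17; Epsilon 2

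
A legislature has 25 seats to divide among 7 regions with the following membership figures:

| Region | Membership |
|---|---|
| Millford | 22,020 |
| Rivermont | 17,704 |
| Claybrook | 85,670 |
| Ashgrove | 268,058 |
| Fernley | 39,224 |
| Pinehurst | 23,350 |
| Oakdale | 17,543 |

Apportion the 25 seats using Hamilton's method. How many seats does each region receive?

Standard divisor: 473569 ÷ 25 ≈ 18942.76.
Standard quotas: Millford 1.1624, Rivermont 0.9346, Claybrook 4.5226, Ashgrove 14.1509, Fernley 2.0707, Pinehurst 1.2327, Oakdale 0.9261.
Lower quotas: Millford 1, Rivermont 0, Claybrook 4, Ashgrove 14, Fernley 2, Pinehurst 1, Oakdale 0 (sum 22, leaving 3 seats).
Remainders in descending order: Rivermont 0.9346, Oakdale 0.9261, Claybrook 0.5226, Pinehurst 0.2327, Millford 0.1624, Ashgrove 0.1509, Fernley 0.0707.
The surplus seats go to Rivermont, Oakdale, Claybrook.

Millford: 1, Rivermont: 1, Claybrook: 5, Ashgrove: 14, Fernley: 2, Pinehurst: 1, Oakdale: 1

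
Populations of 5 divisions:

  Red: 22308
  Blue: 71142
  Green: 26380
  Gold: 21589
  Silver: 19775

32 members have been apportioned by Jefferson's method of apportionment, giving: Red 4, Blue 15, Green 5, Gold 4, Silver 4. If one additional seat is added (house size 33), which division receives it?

Priority for the next seat is population ÷ (current seats + 1).
Priorities: Red 4461.600, Blue 4446.375, Green 4396.667, Gold 4317.800, Silver 3955.000.
Highest priority: Red.

Red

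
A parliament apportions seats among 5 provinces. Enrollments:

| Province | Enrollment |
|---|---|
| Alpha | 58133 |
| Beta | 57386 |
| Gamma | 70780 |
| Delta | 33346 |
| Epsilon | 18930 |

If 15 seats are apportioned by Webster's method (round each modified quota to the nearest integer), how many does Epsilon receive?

1

Standard divisor 238575/15 ≈ 15905; standard quotas: Alpha 3.655, Beta 3.608, Gamma 4.450, Delta 2.097, Epsilon 1.190.
Rounding to the nearest integer gives Alpha 4, Beta 4, Gamma 4, Delta 2, Epsilon 1 — total 15, matching the house size, so no adjustment is needed.
Epsilon receives 1.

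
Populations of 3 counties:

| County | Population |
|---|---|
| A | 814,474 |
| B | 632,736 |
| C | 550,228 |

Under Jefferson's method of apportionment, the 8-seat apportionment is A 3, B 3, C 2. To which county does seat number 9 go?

A

Priority for the next seat is population ÷ (current seats + 1).
Priorities: A 203618.500, B 158184.000, C 183409.333.
Highest priority: A.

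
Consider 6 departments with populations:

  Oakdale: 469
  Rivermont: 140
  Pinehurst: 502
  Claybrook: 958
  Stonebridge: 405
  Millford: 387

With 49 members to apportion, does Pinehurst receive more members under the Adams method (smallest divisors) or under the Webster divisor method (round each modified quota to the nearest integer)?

Adams: Oakdale 8, Rivermont 3, Pinehurst 8, Claybrook 16, Stonebridge 7, Millford 7.
Webster: Oakdale 8, Rivermont 2, Pinehurst 9, Claybrook 16, Stonebridge 7, Millford 7.
Pinehurst gets 8 under Adams and 9 under Webster.

Webster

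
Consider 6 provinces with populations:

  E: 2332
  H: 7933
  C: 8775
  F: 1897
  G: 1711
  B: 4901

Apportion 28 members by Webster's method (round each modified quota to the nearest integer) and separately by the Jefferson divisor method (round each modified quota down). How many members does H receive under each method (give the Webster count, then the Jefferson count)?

Webster: E 2, H 8, C 9, F 2, G 2, B 5.
Jefferson: E 2, H 9, C 9, F 2, G 1, B 5.
H gets 8 under Webster and 9 under Jefferson.

8 and 9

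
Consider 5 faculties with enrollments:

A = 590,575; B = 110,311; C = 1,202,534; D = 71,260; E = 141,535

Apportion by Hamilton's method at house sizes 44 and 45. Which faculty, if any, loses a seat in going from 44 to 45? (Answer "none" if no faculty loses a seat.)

D

At 44 seats: A 12, B 2, C 25, D 2, E 3.
At 45 seats: A 13, B 2, C 26, D 1, E 3.
D drops from 2 to 1.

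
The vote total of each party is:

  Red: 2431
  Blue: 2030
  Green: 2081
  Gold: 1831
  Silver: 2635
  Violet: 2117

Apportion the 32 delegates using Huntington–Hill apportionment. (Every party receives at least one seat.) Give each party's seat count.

With divisor 408: modified quotas Red 5.958, Blue 4.975, Green 5.100, Gold 4.488, Silver 6.458, Violet 5.189.
Geometric-mean thresholds: Red √(5·6)=5.477, Blue √(4·5)=4.472, Green √(5·6)=5.477, Gold √(4·5)=4.472, Silver √(6·7)=6.481, Violet √(5·6)=5.477.
Each quota rounded against its threshold gives Red 6, Blue 5, Green 5, Gold 5, Silver 6, Violet 5 (total 32).

Red: 6, Blue: 5, Green: 5, Gold: 5, Silver: 6, Violet: 5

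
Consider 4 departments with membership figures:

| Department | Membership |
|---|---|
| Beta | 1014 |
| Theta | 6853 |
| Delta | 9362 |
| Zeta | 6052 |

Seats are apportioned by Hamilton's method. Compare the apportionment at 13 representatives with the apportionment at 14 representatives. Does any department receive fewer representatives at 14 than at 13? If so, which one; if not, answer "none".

Beta

At 13 seats: Beta 1, Theta 4, Delta 5, Zeta 3.
At 14 seats: Beta 0, Theta 4, Delta 6, Zeta 4.
Beta drops from 1 to 0.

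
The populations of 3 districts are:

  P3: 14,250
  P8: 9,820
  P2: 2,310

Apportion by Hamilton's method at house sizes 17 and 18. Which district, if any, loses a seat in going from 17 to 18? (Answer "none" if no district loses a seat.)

At 17 seats: P3 9, P8 6, P2 2.
At 18 seats: P3 10, P8 7, P2 1.
P2 drops from 2 to 1.

P2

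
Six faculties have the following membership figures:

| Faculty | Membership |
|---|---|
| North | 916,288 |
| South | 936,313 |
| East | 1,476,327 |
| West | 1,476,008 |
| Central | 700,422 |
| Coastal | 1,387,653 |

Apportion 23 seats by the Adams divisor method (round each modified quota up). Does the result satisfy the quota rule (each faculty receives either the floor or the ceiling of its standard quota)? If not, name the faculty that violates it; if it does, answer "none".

none

Standard quotas: North 3.057, South 3.124, East 4.926, West 4.925, Central 2.337, Coastal 4.630.
Adams allocation: North 3, South 3, East 5, West 5, Central 3, Coastal 4.
Every allocation lies between the lower and upper quota.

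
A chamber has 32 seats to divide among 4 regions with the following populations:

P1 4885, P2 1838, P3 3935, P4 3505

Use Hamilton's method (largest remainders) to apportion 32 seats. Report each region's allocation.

P1: 11, P2: 4, P3: 9, P4: 8

Total 14163; standard divisor 14163/32 ≈ 442.594.
Standard quotas: P1 11.037, P2 4.153, P3 8.891, P4 7.919.
Lower quotas: P1 11, P2 4, P3 8, P4 7 (sum 30, leaving 2 seats).
Remainders in descending order: P4 0.919, P3 0.891, P2 0.153, P1 0.037.
The surplus seats go to P4, P3.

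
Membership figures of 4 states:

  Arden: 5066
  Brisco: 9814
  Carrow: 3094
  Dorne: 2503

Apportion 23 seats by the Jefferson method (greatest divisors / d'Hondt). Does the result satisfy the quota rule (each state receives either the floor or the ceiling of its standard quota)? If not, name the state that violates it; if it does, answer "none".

Standard quotas: Arden 5.690, Brisco 11.023, Carrow 3.475, Dorne 2.811.
Jefferson allocation: Arden 6, Brisco 11, Carrow 3, Dorne 3.
Every allocation lies between the lower and upper quota.

none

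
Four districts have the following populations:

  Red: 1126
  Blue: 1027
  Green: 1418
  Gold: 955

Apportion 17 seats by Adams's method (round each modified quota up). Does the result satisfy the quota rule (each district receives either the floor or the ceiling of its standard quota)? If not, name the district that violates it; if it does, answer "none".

none

Standard quotas: Red 4.229, Blue 3.857, Green 5.326, Gold 3.587.
Adams allocation: Red 4, Blue 4, Green 5, Gold 4.
Every allocation lies between the lower and upper quota.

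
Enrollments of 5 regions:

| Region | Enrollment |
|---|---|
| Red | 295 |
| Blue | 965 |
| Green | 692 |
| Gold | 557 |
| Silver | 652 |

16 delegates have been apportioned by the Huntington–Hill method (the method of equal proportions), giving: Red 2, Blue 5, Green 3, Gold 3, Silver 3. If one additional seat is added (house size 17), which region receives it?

Green

Priority for the next seat is population ÷ (√(s·(s+1))).
Priorities: Red 120.433, Blue 176.184, Green 199.763, Gold 160.792, Silver 188.216.
Highest priority: Green.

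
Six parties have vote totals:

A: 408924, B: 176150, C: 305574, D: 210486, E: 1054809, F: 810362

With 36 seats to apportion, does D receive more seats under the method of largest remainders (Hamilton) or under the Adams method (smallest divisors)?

Hamilton: A 5, B 2, C 4, D 2, E 13, F 10.
Adams: A 5, B 2, C 4, D 3, E 12, F 10.
D gets 2 under Hamilton and 3 under Adams.

Adams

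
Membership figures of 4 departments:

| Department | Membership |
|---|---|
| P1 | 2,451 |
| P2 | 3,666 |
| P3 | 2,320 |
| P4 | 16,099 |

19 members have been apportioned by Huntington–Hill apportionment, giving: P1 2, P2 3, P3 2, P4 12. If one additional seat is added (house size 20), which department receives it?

Priority for the next seat is population ÷ (√(s·(s+1))).
Priorities: P1 1000.617, P2 1058.283, P3 947.136, P4 1288.952.
Highest priority: P4.

P4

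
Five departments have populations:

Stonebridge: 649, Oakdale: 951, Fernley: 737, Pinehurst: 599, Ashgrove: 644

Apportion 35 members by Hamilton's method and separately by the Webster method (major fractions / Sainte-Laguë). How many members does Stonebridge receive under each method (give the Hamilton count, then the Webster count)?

Hamilton: Stonebridge 7, Oakdale 9, Fernley 7, Pinehurst 6, Ashgrove 6.
Webster: Stonebridge 6, Oakdale 10, Fernley 7, Pinehurst 6, Ashgrove 6.
Stonebridge gets 7 under Hamilton and 6 under Webster.

7 and 6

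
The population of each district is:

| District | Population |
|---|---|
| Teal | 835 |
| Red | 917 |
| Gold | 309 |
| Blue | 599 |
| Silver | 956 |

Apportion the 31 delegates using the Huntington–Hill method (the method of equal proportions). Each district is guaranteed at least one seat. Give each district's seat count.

With divisor 118: modified quotas Teal 7.076, Red 7.771, Gold 2.619, Blue 5.076, Silver 8.102.
Geometric-mean thresholds: Teal √(7·8)=7.483, Red √(7·8)=7.483, Gold √(2·3)=2.449, Blue √(5·6)=5.477, Silver √(8·9)=8.485.
Each quota rounded against its threshold gives Teal 7, Red 8, Gold 3, Blue 5, Silver 8 (total 31).

Teal 7; Red 8; Gold 3; Blue 5; Silver 8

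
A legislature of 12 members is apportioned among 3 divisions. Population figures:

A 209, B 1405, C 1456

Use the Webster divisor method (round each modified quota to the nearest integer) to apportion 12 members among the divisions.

A 1, B 5, C 6

Standard divisor 3070/12 ≈ 255.833; standard quotas: A 0.817, B 5.492, C 5.691.
Rounding to the nearest integer gives A 1, B 5, C 6 — total 12, matching the house size, so no adjustment is needed.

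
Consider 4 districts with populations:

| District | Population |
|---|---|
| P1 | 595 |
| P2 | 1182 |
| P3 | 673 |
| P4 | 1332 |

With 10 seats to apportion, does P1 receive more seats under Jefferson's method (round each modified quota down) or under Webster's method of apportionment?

Jefferson: P1 1, P2 3, P3 2, P4 4.
Webster: P1 2, P2 3, P3 2, P4 3.
P1 gets 1 under Jefferson and 2 under Webster.

Webster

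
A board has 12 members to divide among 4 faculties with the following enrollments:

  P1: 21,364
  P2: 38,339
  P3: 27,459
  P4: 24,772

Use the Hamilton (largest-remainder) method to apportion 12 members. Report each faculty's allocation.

P1: 2, P2: 4, P3: 3, P4: 3

Total 111934; standard divisor 111934/12 ≈ 9327.833.
Standard quotas: P1 2.2903, P2 4.1102, P3 2.9438, P4 2.6557.
Lower quotas: P1 2, P2 4, P3 2, P4 2 (sum 10, leaving 2 seats).
Remainders in descending order: P3 0.9438, P4 0.6557, P1 0.2903, P2 0.1102.
Largest remainders: P3, P4 receive the extra seats.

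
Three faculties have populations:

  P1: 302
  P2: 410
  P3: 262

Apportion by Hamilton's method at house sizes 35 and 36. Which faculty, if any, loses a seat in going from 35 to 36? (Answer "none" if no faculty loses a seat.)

At 35 seats: P1 11, P2 15, P3 9.
At 36 seats: P1 11, P2 15, P3 10.
No faculty's allocation decreased.

none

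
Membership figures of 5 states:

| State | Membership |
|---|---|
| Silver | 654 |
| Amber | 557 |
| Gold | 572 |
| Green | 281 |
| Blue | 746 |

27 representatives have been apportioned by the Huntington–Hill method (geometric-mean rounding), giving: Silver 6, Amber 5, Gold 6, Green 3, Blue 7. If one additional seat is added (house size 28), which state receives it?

Priority for the next seat is population ÷ (√(s·(s+1))).
Priorities: Silver 100.914, Amber 101.694, Gold 88.262, Green 81.118, Blue 99.688.
Highest priority: Amber.

Amber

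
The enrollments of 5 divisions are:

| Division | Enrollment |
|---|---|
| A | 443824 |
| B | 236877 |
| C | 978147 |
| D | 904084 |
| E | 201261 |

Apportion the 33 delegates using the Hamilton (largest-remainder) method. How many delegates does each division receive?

The standard divisor is 2764193/33 ≈ 83763.424.
Standard quotas: A 5.2985, B 2.8279, C 11.6775, D 10.7933, E 2.4027.
Lower quotas: A 5, B 2, C 11, D 10, E 2 (sum 30, leaving 3 seats).
Remainders in descending order: B 0.8279, D 0.7933, C 0.6775, E 0.4027, A 0.2985.
Largest remainders: B, D, C receive the extra seats.

A 5, B 3, C 12, D 11, E 2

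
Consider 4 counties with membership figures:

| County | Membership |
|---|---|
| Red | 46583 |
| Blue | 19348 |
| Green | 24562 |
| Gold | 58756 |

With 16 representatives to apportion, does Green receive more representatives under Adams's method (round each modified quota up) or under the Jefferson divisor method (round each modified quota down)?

Adams

Adams: Red 5, Blue 2, Green 3, Gold 6.
Jefferson: Red 5, Blue 2, Green 2, Gold 7.
Green gets 3 under Adams and 2 under Jefferson.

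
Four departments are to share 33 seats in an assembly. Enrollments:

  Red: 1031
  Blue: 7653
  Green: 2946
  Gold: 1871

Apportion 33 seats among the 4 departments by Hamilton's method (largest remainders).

Standard divisor: 13501 ÷ 33 ≈ 409.121.
Standard quotas: Red 2.5200, Blue 18.7059, Green 7.2008, Gold 4.5732.
Lower quotas: Red 2, Blue 18, Green 7, Gold 4 (sum 31, leaving 2 seats).
Remainders in descending order: Blue 0.7059, Gold 0.5732, Red 0.5200, Green 0.2008.
Largest remainders: Blue, Gold receive the extra seats.

Red 2, Blue 19, Green 7, Gold 5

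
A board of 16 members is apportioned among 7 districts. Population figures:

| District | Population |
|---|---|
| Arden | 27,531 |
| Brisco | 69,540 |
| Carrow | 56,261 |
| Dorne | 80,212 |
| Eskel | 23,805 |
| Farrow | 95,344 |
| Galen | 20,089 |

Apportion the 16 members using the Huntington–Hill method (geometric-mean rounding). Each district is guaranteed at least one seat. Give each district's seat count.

With divisor 23062: modified quotas Arden 1.194, Brisco 3.015, Carrow 2.440, Dorne 3.478, Eskel 1.032, Farrow 4.134, Galen 0.871.
Geometric-mean thresholds: Arden √(1·2)=1.414, Brisco √(3·4)=3.464, Carrow √(2·3)=2.449, Dorne √(3·4)=3.464, Eskel √(1·2)=1.414, Farrow √(4·5)=4.472, Galen (min 1).
Each quota rounded against its threshold gives Arden 1, Brisco 3, Carrow 2, Dorne 4, Eskel 1, Farrow 4, Galen 1 (total 16).

Arden 1; Brisco 3; Carrow 2; Dorne 4; Eskel 1; Farrow 4; Galen 1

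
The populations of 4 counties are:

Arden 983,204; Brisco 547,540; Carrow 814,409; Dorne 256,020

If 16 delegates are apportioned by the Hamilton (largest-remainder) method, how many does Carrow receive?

5

Total 2601173; standard divisor 2601173/16 ≈ 162573.312.
Standard quotas: Arden 6.0478, Brisco 3.3680, Carrow 5.0095, Dorne 1.5748.
Lower quotas: Arden 6, Brisco 3, Carrow 5, Dorne 1 (sum 15, leaving 1 seat).
Remainders in descending order: Dorne 0.5748, Brisco 0.3680, Arden 0.0478, Carrow 0.0095.
The surplus seat goes to Dorne.
Carrow receives 5.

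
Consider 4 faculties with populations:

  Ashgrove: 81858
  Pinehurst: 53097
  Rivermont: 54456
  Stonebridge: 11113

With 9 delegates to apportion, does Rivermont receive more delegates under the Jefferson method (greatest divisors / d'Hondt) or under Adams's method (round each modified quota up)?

Jefferson: Ashgrove 4, Pinehurst 2, Rivermont 3, Stonebridge 0.
Adams: Ashgrove 4, Pinehurst 2, Rivermont 2, Stonebridge 1.
Rivermont gets 3 under Jefferson and 2 under Adams.

Jefferson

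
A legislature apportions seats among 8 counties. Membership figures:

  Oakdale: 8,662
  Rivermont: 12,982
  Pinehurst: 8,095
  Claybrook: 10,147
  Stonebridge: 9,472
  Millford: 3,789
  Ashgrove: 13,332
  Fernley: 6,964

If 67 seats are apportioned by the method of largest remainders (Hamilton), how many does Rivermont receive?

12

Standard divisor: 73443 ÷ 67 ≈ 1096.164.
Standard quotas: Oakdale 7.9021, Rivermont 11.8431, Pinehurst 7.3848, Claybrook 9.2568, Stonebridge 8.6410, Millford 3.4566, Ashgrove 12.1624, Fernley 6.3531.
Lower quotas: Oakdale 7, Rivermont 11, Pinehurst 7, Claybrook 9, Stonebridge 8, Millford 3, Ashgrove 12, Fernley 6 (sum 63, leaving 4 seats).
Remainders in descending order: Oakdale 0.9021, Rivermont 0.8431, Stonebridge 0.6410, Millford 0.4566, Pinehurst 0.3848, Fernley 0.3531, Claybrook 0.2568, Ashgrove 0.1624.
The surplus seats go to Oakdale, Rivermont, Stonebridge, Millford.
Rivermont receives 12.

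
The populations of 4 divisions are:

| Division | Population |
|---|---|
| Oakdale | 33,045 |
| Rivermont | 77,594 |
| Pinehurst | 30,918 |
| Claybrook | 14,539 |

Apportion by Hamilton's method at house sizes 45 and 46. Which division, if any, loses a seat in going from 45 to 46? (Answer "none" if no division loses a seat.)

At 45 seats: Oakdale 10, Rivermont 22, Pinehurst 9, Claybrook 4.
At 46 seats: Oakdale 10, Rivermont 23, Pinehurst 9, Claybrook 4.
No division's allocation decreased.

none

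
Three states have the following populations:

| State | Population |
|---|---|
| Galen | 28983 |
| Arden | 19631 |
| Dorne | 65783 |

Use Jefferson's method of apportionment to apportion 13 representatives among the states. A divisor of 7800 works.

Galen=3; Arden=2; Dorne=8

With modified divisor 7800: modified quotas Galen 3.716, Arden 2.517, Dorne 8.434.
Rounding down: Galen 3, Arden 2, Dorne 8 (total 13).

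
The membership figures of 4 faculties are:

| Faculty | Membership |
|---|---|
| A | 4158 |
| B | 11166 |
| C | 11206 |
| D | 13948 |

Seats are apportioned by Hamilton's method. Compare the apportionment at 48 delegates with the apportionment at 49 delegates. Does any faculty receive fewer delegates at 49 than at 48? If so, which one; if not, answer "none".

At 48 seats: A 5, B 13, C 13, D 17.
At 49 seats: A 5, B 13, C 14, D 17.
No faculty's allocation decreased.

none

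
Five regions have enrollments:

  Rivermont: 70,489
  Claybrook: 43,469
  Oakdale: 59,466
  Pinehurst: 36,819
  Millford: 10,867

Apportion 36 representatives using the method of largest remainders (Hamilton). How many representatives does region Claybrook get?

The standard divisor is 221110/36 ≈ 6141.944.
Standard quotas: Rivermont 11.4767, Claybrook 7.0774, Oakdale 9.6820, Pinehurst 5.9947, Millford 1.7693.
Lower quotas: Rivermont 11, Claybrook 7, Oakdale 9, Pinehurst 5, Millford 1 (sum 33, leaving 3 seats).
Remainders in descending order: Pinehurst 0.9947, Millford 0.7693, Oakdale 0.6820, Rivermont 0.4767, Claybrook 0.0774.
The surplus seats go to Pinehurst, Millford, Oakdale.
Claybrook receives 7.

7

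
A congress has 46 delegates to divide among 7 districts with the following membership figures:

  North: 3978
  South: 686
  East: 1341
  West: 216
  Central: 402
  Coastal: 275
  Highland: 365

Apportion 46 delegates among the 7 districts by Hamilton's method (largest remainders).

North: 25, South: 4, East: 9, West: 1, Central: 3, Coastal: 2, Highland: 2

The standard divisor is 7263/46 ≈ 157.891.
Standard quotas: North 25.195, South 4.345, East 8.493, West 1.368, Central 2.546, Coastal 1.742, Highland 2.312.
Lower quotas: North 25, South 4, East 8, West 1, Central 2, Coastal 1, Highland 2 (sum 43, leaving 3 seats).
Remainders in descending order: Coastal 0.742, Central 0.546, East 0.493, West 0.368, South 0.345, Highland 0.312, North 0.195.
Largest remainders: Coastal, Central, East receive the extra seats.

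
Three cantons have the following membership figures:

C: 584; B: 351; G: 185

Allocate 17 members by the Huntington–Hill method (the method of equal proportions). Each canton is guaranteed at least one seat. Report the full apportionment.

With divisor 66: modified quotas C 8.848, B 5.318, G 2.803.
Geometric-mean thresholds: C √(8·9)=8.485, B √(5·6)=5.477, G √(2·3)=2.449.
Each quota rounded against its threshold gives C 9, B 5, G 3 (total 17).

C: 9, B: 5, G: 3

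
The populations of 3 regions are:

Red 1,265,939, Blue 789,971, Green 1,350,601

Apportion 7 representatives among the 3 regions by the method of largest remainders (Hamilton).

The standard divisor is 3406511/7 ≈ 486644.429.
Standard quotas: Red 2.6014, Blue 1.6233, Green 2.7753.
Lower quotas: Red 2, Blue 1, Green 2 (sum 5, leaving 2 seats).
Remainders in descending order: Green 0.7753, Blue 0.6233, Red 0.6014.
Largest remainders: Green, Blue receive the extra seats.

Red 2, Blue 2, Green 3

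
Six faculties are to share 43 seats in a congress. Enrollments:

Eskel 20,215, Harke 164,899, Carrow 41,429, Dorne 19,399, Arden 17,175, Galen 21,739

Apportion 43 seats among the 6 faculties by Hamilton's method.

Eskel=3; Harke=25; Carrow=6; Dorne=3; Arden=3; Galen=3

Standard divisor: 284856 ÷ 43 ≈ 6624.558.
Standard quotas: Eskel 3.0515, Harke 24.8921, Carrow 6.2539, Dorne 2.9283, Arden 2.5926, Galen 3.2816.
Lower quotas: Eskel 3, Harke 24, Carrow 6, Dorne 2, Arden 2, Galen 3 (sum 40, leaving 3 seats).
Remainders in descending order: Dorne 0.9283, Harke 0.8921, Arden 0.5926, Galen 0.2816, Carrow 0.2539, Eskel 0.0515.
Largest remainders: Dorne, Harke, Arden receive the extra seats.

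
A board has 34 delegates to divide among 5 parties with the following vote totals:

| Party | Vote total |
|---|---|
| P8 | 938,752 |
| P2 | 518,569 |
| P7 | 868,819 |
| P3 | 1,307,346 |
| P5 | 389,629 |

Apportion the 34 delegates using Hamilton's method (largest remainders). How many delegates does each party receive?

P8 8, P2 5, P7 7, P3 11, P5 3

Standard divisor: 4023115 ÷ 34 ≈ 118326.912.
Standard quotas: P8 7.9335, P2 4.3825, P7 7.3425, P3 11.0486, P5 3.2928.
Lower quotas: P8 7, P2 4, P7 7, P3 11, P5 3 (sum 32, leaving 2 seats).
Remainders in descending order: P8 0.9335, P2 0.3825, P7 0.3425, P5 0.2928, P3 0.0486.
The surplus seats go to P8, P2.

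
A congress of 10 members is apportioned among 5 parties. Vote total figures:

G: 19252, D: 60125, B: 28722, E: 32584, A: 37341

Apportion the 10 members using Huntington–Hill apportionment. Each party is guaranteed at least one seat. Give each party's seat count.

G 1; D 3; B 2; E 2; A 2

With divisor 18833: modified quotas G 1.022, D 3.193, B 1.525, E 1.730, A 1.983.
Geometric-mean thresholds: G √(1·2)=1.414, D √(3·4)=3.464, B √(1·2)=1.414, E √(1·2)=1.414, A √(1·2)=1.414.
Each quota rounded against its threshold gives G 1, D 3, B 2, E 2, A 2 (total 10).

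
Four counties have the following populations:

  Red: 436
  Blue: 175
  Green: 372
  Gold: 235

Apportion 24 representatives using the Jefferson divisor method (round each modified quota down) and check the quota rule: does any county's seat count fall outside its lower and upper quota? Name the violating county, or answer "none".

none

Standard quotas: Red 8.591, Blue 3.448, Green 7.330, Gold 4.631.
Jefferson allocation: Red 9, Blue 3, Green 7, Gold 5.
Every allocation lies between the lower and upper quota.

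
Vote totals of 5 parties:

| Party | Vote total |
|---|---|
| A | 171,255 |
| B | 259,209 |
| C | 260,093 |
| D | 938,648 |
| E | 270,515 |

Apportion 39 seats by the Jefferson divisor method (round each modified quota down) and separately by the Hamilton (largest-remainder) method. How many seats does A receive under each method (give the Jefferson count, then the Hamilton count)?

3 and 4

Jefferson: A 3, B 5, C 5, D 20, E 6.
Hamilton: A 4, B 5, C 5, D 19, E 6.
A gets 3 under Jefferson and 4 under Hamilton.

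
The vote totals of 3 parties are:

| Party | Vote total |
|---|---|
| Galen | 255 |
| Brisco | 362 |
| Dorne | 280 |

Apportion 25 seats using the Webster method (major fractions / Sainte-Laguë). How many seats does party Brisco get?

Standard divisor 897/25 ≈ 35.88; standard quotas: Galen 7.107, Brisco 10.089, Dorne 7.804.
Rounding to the nearest integer gives Galen 7, Brisco 10, Dorne 8 — total 25, matching the house size, so no adjustment is needed.
Brisco receives 10.

10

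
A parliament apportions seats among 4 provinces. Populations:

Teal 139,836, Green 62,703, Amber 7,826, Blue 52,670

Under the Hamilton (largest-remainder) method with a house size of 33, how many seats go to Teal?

The standard divisor is 263035/33 ≈ 7970.758.
Standard quotas: Teal 17.5436, Green 7.8666, Amber 0.9818, Blue 6.6079.
Lower quotas: Teal 17, Green 7, Amber 0, Blue 6 (sum 30, leaving 3 seats).
Remainders in descending order: Amber 0.9818, Green 0.8666, Blue 0.6079, Teal 0.5436.
Largest remainders: Amber, Green, Blue receive the extra seats.
Teal receives 17.

17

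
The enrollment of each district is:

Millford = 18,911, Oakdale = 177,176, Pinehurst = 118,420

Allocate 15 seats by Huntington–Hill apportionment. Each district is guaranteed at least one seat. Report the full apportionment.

Millford=1, Oakdale=8, Pinehurst=6

With divisor 21250: modified quotas Millford 0.890, Oakdale 8.338, Pinehurst 5.573.
Geometric-mean thresholds: Millford (min 1), Oakdale √(8·9)=8.485, Pinehurst √(5·6)=5.477.
Each quota rounded against its threshold gives Millford 1, Oakdale 8, Pinehurst 6 (total 15).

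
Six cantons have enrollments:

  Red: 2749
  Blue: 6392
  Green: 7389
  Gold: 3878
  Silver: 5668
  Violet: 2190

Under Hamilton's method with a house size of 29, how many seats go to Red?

The standard divisor is 28266/29 ≈ 974.69.
Standard quotas: Red 2.8204, Blue 6.5580, Green 7.5809, Gold 3.9787, Silver 5.8152, Violet 2.2469.
Lower quotas: Red 2, Blue 6, Green 7, Gold 3, Silver 5, Violet 2 (sum 25, leaving 4 seats).
Remainders in descending order: Gold 0.9787, Red 0.8204, Silver 0.8152, Green 0.5809, Blue 0.5580, Violet 0.2469.
The surplus seats go to Gold, Red, Silver, Green.
Red receives 3.

3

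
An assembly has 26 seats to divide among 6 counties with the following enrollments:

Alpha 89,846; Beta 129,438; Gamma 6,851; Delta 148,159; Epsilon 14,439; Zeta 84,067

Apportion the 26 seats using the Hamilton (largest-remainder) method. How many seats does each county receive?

The standard divisor is 472800/26 ≈ 18184.615.
Standard quotas: Alpha 4.9408, Beta 7.1180, Gamma 0.3767, Delta 8.1475, Epsilon 0.7940, Zeta 4.6230.
Lower quotas: Alpha 4, Beta 7, Gamma 0, Delta 8, Epsilon 0, Zeta 4 (sum 23, leaving 3 seats).
Remainders in descending order: Alpha 0.9408, Epsilon 0.7940, Zeta 0.6230, Gamma 0.3767, Delta 0.1475, Beta 0.1180.
Largest remainders: Alpha, Epsilon, Zeta receive the extra seats.

Alpha 5, Beta 7, Gamma 0, Delta 8, Epsilon 1, Zeta 5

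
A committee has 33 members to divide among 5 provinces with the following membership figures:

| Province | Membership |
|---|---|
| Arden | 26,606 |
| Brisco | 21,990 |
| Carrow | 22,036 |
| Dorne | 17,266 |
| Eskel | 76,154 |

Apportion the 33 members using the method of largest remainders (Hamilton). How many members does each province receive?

Total 164052; standard divisor 164052/33 ≈ 4971.273.
Standard quotas: Arden 5.3519, Brisco 4.4234, Carrow 4.4327, Dorne 3.4732, Eskel 15.3188.
Lower quotas: Arden 5, Brisco 4, Carrow 4, Dorne 3, Eskel 15 (sum 31, leaving 2 seats).
Remainders in descending order: Dorne 0.4732, Carrow 0.4327, Brisco 0.4234, Arden 0.3519, Eskel 0.3188.
Largest remainders: Dorne, Carrow receive the extra seats.

Arden: 5, Brisco: 4, Carrow: 5, Dorne: 4, Eskel: 15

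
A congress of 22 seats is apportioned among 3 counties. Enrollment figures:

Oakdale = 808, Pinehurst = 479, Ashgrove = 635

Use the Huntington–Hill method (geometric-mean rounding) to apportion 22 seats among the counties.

With divisor 86: modified quotas Oakdale 9.395, Pinehurst 5.570, Ashgrove 7.384.
Geometric-mean thresholds: Oakdale √(9·10)=9.487, Pinehurst √(5·6)=5.477, Ashgrove √(7·8)=7.483.
Each quota rounded against its threshold gives Oakdale 9, Pinehurst 6, Ashgrove 7 (total 22).

Oakdale=9; Pinehurst=6; Ashgrove=7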